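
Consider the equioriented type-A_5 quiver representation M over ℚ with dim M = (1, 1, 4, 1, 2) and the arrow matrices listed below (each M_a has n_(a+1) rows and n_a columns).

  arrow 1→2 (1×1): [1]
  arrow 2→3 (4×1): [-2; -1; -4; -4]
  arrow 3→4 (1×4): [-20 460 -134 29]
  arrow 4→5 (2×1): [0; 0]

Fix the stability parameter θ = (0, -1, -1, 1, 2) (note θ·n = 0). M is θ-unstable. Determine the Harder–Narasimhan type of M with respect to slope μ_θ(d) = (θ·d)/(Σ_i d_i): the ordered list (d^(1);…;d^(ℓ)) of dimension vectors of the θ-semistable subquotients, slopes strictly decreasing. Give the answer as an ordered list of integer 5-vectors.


Via rank(M_{q-1}∘⋯∘M_p): M ≅ I[1,3], I[3,3]^2, I[3,4], I[5,5]^2.
μ_θ-semistable layers: μ^(1)=2; μ^(2)=1; μ^(3)=-2/3; μ^(4)=-1

((0, 0, 0, 0, 2); (0, 0, 0, 1, 0); (1, 1, 1, 0, 0); (0, 0, 3, 0, 0))


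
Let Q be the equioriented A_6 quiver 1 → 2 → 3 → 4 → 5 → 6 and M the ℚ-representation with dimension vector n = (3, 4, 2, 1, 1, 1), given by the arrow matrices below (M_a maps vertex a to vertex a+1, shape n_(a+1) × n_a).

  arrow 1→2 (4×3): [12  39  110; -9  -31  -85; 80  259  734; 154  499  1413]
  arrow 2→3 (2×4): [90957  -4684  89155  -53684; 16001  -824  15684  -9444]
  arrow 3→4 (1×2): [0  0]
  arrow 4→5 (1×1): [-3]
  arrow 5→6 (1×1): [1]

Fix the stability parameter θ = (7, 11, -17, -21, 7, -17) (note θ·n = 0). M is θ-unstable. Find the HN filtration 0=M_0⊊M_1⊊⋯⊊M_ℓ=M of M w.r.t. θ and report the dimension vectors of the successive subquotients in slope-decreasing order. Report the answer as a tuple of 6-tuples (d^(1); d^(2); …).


Via rank(M_{q-1}∘⋯∘M_p): M ≅ I[1,2]^2, I[1,3], I[2,3], I[4,6].
μ_θ-semistable layers: μ^(1)=11; μ^(2)=7; μ^(3)=1/3; μ^(4)=-3; μ^(5)=-5; μ^(6)=-21

((0, 2, 0, 0, 0, 0); (2, 0, 0, 0, 0, 0); (1, 1, 1, 0, 0, 0); (0, 1, 1, 0, 0, 0); (0, 0, 0, 0, 1, 1); (0, 0, 0, 1, 0, 0))


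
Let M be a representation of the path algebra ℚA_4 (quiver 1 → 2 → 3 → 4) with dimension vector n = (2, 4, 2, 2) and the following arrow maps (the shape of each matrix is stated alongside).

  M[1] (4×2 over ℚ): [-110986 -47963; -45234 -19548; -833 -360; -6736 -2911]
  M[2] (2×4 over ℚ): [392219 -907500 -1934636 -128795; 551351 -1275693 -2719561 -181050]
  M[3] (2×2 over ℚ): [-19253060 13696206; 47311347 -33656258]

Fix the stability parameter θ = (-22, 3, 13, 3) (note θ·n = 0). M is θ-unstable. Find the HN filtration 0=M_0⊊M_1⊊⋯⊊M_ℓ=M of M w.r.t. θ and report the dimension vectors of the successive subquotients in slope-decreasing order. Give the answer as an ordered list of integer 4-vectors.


Via rank(M_{q-1}∘⋯∘M_p): M ≅ I[1,4]^2, I[2,2]^2.
μ_θ-semistable layers: μ^(1)=8; μ^(2)=3; μ^(3)=-22

((0, 0, 2, 2); (0, 4, 0, 0); (2, 0, 0, 0))


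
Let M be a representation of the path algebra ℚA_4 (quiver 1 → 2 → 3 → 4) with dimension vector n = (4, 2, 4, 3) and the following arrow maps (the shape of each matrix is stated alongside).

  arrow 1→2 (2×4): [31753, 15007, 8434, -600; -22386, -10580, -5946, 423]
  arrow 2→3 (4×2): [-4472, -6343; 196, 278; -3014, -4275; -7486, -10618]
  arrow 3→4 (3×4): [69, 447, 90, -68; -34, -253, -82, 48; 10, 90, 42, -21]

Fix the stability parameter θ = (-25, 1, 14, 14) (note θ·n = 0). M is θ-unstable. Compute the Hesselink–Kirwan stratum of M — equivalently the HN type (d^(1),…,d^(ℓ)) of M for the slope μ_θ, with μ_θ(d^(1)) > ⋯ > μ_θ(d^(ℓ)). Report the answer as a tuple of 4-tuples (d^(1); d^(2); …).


Via rank(M_{q-1}∘⋯∘M_p): M ≅ I[1,1]^2, I[1,4]^2, I[3,3], I[3,4].
μ_θ-semistable layers: μ^(1)=14; μ^(2)=1; μ^(3)=-25

((0, 0, 4, 3); (0, 2, 0, 0); (4, 0, 0, 0))


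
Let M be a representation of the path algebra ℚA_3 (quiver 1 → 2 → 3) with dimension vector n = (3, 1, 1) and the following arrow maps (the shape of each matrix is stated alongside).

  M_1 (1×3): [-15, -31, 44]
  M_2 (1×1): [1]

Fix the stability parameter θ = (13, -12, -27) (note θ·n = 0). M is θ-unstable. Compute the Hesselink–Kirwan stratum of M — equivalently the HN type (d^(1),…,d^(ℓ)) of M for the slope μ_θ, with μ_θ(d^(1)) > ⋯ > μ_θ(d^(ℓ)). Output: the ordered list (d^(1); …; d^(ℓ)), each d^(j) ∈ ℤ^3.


Barcode: M ≅ I[1,1]^2, I[1,3]. HN layers by μ_θ (2 steps, strictly decreasing):
  μ^(1)=13; μ^(2)=-26/3

((2, 0, 0); (1, 1, 1))


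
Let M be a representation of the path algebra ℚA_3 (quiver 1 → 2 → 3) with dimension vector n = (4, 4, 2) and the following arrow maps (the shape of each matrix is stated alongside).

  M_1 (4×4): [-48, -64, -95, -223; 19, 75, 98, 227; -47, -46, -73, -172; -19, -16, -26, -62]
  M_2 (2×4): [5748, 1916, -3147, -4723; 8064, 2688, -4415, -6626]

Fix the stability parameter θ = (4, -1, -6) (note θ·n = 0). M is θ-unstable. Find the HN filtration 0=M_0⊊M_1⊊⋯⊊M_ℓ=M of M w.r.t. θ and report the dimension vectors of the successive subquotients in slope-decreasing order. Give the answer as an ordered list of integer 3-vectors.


Barcode: M ≅ I[1,2]^2, I[1,3]^2. HN layers by μ_θ (2 steps, strictly decreasing):
  μ^(1)=3/2; μ^(2)=-1

((2, 2, 0); (2, 2, 2))


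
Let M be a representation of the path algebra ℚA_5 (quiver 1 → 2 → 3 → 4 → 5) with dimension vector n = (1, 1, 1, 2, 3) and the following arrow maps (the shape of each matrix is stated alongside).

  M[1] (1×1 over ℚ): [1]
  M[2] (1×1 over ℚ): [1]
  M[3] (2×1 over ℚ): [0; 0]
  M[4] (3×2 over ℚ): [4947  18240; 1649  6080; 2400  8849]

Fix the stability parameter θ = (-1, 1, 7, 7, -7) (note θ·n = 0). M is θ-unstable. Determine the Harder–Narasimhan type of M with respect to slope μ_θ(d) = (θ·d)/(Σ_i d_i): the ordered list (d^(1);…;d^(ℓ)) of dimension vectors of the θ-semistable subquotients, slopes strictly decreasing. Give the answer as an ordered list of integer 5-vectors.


Interval decomposition of M: I[1,3], I[4,5]^2, I[5,5].
HN type (ℓ=5): μ^(1)=7; μ^(2)=1; μ^(3)=0; μ^(4)=-1; μ^(5)=-7

((0, 0, 1, 0, 0); (0, 1, 0, 0, 0); (0, 0, 0, 2, 2); (1, 0, 0, 0, 0); (0, 0, 0, 0, 1))


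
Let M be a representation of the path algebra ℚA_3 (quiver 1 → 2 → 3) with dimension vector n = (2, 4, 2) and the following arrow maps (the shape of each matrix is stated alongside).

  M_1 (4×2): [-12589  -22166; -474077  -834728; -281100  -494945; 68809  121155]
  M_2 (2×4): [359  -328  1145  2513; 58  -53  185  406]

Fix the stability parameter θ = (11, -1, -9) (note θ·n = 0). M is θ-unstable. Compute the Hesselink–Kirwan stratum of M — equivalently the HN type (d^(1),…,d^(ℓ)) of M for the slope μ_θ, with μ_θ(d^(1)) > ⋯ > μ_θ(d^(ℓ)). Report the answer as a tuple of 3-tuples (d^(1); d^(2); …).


Barcode: M ≅ I[1,3]^2, I[2,2]^2. HN layers by μ_θ (2 steps, strictly decreasing):
  μ^(1)=1/3; μ^(2)=-1

((2, 2, 2); (0, 2, 0))


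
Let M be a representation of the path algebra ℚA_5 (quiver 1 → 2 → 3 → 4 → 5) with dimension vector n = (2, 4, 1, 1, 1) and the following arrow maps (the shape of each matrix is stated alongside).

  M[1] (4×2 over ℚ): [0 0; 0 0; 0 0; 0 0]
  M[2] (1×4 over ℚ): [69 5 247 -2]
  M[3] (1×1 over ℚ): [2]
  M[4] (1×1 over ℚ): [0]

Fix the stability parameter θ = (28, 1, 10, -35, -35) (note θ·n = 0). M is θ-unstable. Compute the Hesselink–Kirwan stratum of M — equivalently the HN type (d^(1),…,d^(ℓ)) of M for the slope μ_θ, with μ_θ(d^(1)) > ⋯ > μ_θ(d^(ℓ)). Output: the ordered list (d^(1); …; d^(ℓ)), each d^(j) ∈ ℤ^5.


Interval decomposition of M: I[1,1]^2, I[2,2]^3, I[2,4], I[5,5].
HN type (ℓ=4): μ^(1)=28; μ^(2)=1; μ^(3)=-8; μ^(4)=-35

((2, 0, 0, 0, 0); (0, 3, 0, 0, 0); (0, 1, 1, 1, 0); (0, 0, 0, 0, 1))


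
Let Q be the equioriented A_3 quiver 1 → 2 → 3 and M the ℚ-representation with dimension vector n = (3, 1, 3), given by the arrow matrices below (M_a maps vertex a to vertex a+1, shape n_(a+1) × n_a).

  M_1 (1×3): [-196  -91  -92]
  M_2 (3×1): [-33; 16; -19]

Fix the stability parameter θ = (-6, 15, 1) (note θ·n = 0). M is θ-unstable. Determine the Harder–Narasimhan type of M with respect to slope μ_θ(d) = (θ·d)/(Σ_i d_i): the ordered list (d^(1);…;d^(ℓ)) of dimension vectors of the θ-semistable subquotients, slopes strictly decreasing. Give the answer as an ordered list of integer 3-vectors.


Via rank(M_{q-1}∘⋯∘M_p): M ≅ I[1,1]^2, I[1,3], I[3,3]^2.
μ_θ-semistable layers: μ^(1)=8; μ^(2)=1; μ^(3)=-6

((0, 1, 1); (0, 0, 2); (3, 0, 0))


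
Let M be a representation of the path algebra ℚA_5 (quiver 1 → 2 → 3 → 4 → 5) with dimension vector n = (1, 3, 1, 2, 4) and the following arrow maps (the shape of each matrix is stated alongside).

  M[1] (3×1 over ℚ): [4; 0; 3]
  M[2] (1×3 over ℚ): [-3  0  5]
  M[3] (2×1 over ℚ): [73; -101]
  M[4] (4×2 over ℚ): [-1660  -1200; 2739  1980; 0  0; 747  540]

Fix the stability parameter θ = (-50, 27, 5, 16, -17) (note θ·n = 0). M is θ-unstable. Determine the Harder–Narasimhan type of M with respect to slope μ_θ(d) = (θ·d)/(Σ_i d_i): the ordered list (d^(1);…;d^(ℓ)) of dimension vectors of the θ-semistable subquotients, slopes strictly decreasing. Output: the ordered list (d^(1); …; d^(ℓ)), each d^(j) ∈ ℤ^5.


Barcode: M ≅ I[1,5], I[2,2]^2, I[4,4], I[5,5]^3. HN layers by μ_θ (5 steps, strictly decreasing):
  μ^(1)=27; μ^(2)=16; μ^(3)=31/4; μ^(4)=-17; μ^(5)=-50

((0, 2, 0, 0, 0); (0, 0, 0, 1, 0); (0, 1, 1, 1, 1); (0, 0, 0, 0, 3); (1, 0, 0, 0, 0))


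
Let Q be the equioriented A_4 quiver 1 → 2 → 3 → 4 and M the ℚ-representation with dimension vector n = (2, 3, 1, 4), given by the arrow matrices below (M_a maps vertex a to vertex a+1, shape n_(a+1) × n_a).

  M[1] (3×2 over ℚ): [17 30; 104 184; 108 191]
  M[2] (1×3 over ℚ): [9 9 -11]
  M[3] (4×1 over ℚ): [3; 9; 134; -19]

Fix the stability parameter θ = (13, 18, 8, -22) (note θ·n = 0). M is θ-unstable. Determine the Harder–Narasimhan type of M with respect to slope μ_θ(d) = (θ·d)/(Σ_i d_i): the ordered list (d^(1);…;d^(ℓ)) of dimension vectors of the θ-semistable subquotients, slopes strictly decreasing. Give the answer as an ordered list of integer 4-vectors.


Barcode: M ≅ I[1,2], I[1,4], I[2,2], I[4,4]^3. HN layers by μ_θ (4 steps, strictly decreasing):
  μ^(1)=18; μ^(2)=13; μ^(3)=17/4; μ^(4)=-22

((0, 2, 0, 0); (1, 0, 0, 0); (1, 1, 1, 1); (0, 0, 0, 3))


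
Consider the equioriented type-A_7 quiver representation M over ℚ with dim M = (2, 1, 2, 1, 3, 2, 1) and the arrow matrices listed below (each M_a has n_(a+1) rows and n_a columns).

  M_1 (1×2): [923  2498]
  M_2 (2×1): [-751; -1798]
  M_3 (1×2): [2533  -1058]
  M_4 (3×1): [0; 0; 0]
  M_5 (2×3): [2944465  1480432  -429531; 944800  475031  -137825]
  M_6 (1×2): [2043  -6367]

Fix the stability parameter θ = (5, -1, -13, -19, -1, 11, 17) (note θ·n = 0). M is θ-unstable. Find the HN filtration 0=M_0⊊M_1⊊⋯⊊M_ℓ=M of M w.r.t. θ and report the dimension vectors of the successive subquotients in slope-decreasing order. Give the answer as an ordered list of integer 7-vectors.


Interval decomposition of M: I[1,1], I[1,4], I[3,3], I[5,5], I[5,6], I[5,7].
HN type (ℓ=6): μ^(1)=17; μ^(2)=11; μ^(3)=5; μ^(4)=-1; μ^(5)=-7; μ^(6)=-13

((0, 0, 0, 0, 0, 0, 1); (0, 0, 0, 0, 0, 2, 0); (1, 0, 0, 0, 0, 0, 0); (0, 0, 0, 0, 3, 0, 0); (1, 1, 1, 1, 0, 0, 0); (0, 0, 1, 0, 0, 0, 0))


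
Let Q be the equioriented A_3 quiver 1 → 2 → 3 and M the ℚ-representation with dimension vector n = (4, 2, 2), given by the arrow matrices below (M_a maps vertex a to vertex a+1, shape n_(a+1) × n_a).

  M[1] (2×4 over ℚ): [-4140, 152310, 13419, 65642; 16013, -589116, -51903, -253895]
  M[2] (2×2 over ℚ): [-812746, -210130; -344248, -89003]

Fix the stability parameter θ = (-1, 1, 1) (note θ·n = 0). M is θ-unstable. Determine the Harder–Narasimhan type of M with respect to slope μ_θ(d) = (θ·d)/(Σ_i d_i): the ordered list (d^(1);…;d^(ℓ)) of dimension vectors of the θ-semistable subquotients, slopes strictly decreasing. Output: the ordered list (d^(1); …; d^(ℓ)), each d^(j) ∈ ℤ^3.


Via rank(M_{q-1}∘⋯∘M_p): M ≅ I[1,1]^2, I[1,3]^2.
μ_θ-semistable layers: μ^(1)=1; μ^(2)=-1

((0, 2, 2); (4, 0, 0))


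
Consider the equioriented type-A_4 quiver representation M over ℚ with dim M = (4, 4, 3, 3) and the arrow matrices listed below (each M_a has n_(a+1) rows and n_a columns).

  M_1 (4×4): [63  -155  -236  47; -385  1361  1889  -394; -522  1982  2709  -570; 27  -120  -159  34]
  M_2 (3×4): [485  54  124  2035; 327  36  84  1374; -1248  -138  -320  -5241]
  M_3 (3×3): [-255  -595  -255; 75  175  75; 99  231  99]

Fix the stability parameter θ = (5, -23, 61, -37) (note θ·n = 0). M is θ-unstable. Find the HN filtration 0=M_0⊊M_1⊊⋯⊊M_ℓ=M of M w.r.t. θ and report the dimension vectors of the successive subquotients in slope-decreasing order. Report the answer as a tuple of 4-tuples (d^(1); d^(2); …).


Via rank(M_{q-1}∘⋯∘M_p): M ≅ I[1,2]^2, I[1,3]^2, I[3,4], I[4,4]^2.
μ_θ-semistable layers: μ^(1)=61; μ^(2)=12; μ^(3)=-9; μ^(4)=-37

((0, 0, 2, 0); (0, 0, 1, 1); (4, 4, 0, 0); (0, 0, 0, 2))


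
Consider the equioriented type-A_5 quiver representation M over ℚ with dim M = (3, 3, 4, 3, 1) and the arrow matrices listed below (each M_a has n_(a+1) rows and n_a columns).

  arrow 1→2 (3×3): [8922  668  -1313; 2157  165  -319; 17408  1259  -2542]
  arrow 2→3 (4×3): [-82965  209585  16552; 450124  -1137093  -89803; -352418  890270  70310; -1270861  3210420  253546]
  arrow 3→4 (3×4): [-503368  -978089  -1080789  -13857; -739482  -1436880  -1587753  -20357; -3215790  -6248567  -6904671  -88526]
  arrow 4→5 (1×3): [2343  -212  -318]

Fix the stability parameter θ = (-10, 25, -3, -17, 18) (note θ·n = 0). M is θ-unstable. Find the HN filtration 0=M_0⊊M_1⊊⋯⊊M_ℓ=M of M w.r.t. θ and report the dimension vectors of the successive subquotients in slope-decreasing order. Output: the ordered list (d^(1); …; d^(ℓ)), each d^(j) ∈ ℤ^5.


Interval decomposition of M: I[1,3], I[1,4], I[1,5], I[3,4].
HN type (ℓ=4): μ^(1)=18; μ^(2)=11; μ^(3)=5/3; μ^(4)=-10

((0, 0, 0, 0, 1); (0, 1, 1, 0, 0); (0, 2, 2, 2, 0); (3, 0, 1, 1, 0))


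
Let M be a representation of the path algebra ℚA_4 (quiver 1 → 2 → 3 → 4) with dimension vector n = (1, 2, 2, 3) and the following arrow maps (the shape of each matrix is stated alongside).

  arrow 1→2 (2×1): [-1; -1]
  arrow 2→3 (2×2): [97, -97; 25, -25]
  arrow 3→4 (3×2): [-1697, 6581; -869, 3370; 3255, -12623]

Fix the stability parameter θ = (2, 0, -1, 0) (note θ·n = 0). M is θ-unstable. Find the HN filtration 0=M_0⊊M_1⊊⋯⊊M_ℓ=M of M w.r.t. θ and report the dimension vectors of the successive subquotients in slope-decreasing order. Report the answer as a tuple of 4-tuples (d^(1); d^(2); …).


Barcode: M ≅ I[1,2], I[2,4], I[3,4], I[4,4]. HN layers by μ_θ (4 steps, strictly decreasing):
  μ^(1)=1; μ^(2)=0; μ^(3)=-1/2; μ^(4)=-1

((1, 1, 0, 0); (0, 0, 0, 3); (0, 1, 1, 0); (0, 0, 1, 0))


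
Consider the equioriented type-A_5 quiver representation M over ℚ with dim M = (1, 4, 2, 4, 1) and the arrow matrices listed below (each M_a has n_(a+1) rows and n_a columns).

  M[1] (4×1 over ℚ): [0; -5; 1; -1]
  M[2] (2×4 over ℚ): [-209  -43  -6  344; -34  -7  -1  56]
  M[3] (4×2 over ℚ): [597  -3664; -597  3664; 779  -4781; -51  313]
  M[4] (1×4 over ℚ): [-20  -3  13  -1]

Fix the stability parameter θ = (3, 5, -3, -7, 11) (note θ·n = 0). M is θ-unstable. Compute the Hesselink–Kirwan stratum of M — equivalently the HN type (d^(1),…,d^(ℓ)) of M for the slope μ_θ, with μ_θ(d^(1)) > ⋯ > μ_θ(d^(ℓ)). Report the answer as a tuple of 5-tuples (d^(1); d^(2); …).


Barcode: M ≅ I[1,5], I[2,2]^2, I[2,4], I[4,4]^2. HN layers by μ_θ (5 steps, strictly decreasing):
  μ^(1)=11; μ^(2)=5; μ^(3)=-1/2; μ^(4)=-5/3; μ^(5)=-7

((0, 0, 0, 0, 1); (0, 2, 0, 0, 0); (1, 1, 1, 1, 0); (0, 1, 1, 1, 0); (0, 0, 0, 2, 0))


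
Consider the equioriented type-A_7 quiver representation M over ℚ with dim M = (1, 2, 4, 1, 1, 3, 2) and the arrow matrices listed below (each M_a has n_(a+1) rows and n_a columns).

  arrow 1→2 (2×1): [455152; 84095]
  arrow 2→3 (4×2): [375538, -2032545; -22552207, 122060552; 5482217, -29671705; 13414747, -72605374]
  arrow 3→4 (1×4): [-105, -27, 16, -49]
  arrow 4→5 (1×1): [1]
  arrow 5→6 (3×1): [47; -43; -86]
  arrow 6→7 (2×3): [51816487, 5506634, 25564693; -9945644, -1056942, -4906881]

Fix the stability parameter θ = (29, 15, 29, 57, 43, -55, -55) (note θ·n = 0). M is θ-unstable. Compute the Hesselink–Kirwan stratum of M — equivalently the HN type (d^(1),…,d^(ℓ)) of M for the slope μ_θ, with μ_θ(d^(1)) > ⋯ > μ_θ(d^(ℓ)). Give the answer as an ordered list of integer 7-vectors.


Via rank(M_{q-1}∘⋯∘M_p): M ≅ I[1,7], I[2,3], I[3,3]^2, I[6,6], I[6,7].
μ_θ-semistable layers: μ^(1)=29; μ^(2)=15; μ^(3)=9; μ^(4)=-55

((0, 0, 3, 0, 0, 0, 0); (0, 1, 0, 0, 0, 0, 0); (1, 1, 1, 1, 1, 1, 1); (0, 0, 0, 0, 0, 2, 1))


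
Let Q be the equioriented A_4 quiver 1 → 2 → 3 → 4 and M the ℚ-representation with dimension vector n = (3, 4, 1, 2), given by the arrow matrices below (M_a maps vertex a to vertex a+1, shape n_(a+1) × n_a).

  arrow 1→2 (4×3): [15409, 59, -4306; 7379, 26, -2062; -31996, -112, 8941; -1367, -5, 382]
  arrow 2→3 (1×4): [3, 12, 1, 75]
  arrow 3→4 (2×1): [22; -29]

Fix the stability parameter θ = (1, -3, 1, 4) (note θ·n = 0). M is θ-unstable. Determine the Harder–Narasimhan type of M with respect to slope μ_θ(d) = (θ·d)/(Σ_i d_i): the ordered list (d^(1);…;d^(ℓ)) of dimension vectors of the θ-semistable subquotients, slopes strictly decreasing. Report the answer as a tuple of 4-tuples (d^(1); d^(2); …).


Via rank(M_{q-1}∘⋯∘M_p): M ≅ I[1,2]^2, I[1,4], I[2,2], I[4,4].
μ_θ-semistable layers: μ^(1)=4; μ^(2)=1; μ^(3)=-1; μ^(4)=-3

((0, 0, 0, 2); (0, 0, 1, 0); (3, 3, 0, 0); (0, 1, 0, 0))


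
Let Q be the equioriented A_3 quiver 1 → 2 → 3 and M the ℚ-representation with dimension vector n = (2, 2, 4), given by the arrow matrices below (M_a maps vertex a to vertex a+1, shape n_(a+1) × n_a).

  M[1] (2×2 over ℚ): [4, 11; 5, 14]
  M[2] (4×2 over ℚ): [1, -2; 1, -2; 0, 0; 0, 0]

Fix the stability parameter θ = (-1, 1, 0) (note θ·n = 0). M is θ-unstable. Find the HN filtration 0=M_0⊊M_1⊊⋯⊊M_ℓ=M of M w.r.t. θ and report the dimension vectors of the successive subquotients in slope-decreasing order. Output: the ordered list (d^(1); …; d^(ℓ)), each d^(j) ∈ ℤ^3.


Interval decomposition of M: I[1,2], I[1,3], I[3,3]^3.
HN type (ℓ=4): μ^(1)=1; μ^(2)=1/2; μ^(3)=0; μ^(4)=-1

((0, 1, 0); (0, 1, 1); (0, 0, 3); (2, 0, 0))


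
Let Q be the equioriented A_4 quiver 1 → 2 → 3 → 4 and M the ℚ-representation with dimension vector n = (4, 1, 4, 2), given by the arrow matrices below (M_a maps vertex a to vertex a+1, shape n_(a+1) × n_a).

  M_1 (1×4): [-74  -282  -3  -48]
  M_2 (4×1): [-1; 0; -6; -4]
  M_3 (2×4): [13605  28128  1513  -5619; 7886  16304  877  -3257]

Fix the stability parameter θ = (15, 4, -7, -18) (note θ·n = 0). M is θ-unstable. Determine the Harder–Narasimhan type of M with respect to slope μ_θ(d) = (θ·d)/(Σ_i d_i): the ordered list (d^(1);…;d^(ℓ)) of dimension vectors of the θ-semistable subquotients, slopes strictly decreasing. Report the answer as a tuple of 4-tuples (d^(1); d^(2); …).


Via rank(M_{q-1}∘⋯∘M_p): M ≅ I[1,1]^3, I[1,4], I[3,3]^2, I[3,4].
μ_θ-semistable layers: μ^(1)=15; μ^(2)=-3/2; μ^(3)=-7; μ^(4)=-25/2

((3, 0, 0, 0); (1, 1, 1, 1); (0, 0, 2, 0); (0, 0, 1, 1))


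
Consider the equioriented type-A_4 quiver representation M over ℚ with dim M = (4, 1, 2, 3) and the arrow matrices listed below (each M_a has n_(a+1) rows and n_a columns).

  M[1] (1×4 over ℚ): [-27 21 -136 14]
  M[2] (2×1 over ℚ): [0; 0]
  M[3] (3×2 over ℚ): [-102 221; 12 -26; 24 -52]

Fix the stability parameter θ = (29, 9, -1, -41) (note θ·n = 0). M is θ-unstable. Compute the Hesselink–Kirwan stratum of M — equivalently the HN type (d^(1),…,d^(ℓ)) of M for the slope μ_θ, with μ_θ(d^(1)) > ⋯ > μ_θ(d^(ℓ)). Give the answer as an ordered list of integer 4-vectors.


Via rank(M_{q-1}∘⋯∘M_p): M ≅ I[1,1]^3, I[1,2], I[3,3], I[3,4], I[4,4]^2.
μ_θ-semistable layers: μ^(1)=29; μ^(2)=19; μ^(3)=-1; μ^(4)=-21; μ^(5)=-41

((3, 0, 0, 0); (1, 1, 0, 0); (0, 0, 1, 0); (0, 0, 1, 1); (0, 0, 0, 2))


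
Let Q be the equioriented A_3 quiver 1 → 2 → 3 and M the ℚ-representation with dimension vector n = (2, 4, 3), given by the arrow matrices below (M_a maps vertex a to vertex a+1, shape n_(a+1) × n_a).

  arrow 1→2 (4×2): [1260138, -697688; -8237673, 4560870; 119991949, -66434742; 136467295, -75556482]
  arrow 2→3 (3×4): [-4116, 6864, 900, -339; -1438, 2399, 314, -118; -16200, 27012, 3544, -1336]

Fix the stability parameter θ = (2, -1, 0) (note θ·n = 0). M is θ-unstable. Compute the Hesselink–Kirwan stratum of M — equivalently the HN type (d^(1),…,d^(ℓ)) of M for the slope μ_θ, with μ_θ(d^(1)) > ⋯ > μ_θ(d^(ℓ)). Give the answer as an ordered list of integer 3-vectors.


Barcode: M ≅ I[1,2], I[1,3], I[2,2], I[2,3], I[3,3]. HN layers by μ_θ (4 steps, strictly decreasing):
  μ^(1)=1/2; μ^(2)=1/3; μ^(3)=0; μ^(4)=-1

((1, 1, 0); (1, 1, 1); (0, 0, 2); (0, 2, 0))


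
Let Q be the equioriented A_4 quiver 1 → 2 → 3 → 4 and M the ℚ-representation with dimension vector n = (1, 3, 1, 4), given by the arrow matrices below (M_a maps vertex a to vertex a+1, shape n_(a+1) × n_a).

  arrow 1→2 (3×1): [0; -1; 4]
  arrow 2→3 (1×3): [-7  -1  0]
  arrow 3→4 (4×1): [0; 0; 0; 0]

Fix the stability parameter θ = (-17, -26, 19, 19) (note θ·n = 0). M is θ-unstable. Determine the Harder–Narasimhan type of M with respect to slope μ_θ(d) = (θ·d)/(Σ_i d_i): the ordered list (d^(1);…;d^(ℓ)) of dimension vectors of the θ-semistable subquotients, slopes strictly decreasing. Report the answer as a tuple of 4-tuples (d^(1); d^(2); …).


Via rank(M_{q-1}∘⋯∘M_p): M ≅ I[1,3], I[2,2]^2, I[4,4]^4.
μ_θ-semistable layers: μ^(1)=19; μ^(2)=-43/2; μ^(3)=-26

((0, 0, 1, 4); (1, 1, 0, 0); (0, 2, 0, 0))


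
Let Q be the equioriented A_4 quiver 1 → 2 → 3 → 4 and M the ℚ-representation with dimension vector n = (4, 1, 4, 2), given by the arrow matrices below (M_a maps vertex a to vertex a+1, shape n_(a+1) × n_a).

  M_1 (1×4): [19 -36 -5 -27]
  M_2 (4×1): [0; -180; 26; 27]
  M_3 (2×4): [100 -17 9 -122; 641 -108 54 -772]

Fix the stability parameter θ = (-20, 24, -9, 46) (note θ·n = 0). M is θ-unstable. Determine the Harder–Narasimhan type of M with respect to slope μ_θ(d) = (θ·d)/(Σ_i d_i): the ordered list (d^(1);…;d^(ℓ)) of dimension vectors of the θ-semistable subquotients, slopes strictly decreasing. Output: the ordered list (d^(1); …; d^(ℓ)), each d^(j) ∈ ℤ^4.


Interval decomposition of M: I[1,1]^3, I[1,3], I[3,3], I[3,4]^2.
HN type (ℓ=4): μ^(1)=46; μ^(2)=15/2; μ^(3)=-9; μ^(4)=-20

((0, 0, 0, 2); (0, 1, 1, 0); (0, 0, 3, 0); (4, 0, 0, 0))


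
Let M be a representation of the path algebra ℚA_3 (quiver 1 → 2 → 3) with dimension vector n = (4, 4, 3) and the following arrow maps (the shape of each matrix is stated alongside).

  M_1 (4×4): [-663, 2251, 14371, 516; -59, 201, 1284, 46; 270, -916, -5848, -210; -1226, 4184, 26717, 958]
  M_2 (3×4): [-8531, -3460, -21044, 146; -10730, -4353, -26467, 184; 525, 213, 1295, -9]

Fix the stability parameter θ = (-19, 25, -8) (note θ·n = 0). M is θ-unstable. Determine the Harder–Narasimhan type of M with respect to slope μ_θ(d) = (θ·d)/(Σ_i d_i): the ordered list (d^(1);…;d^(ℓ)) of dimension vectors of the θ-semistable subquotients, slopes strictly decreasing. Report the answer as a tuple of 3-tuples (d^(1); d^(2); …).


Interval decomposition of M: I[1,1], I[1,3]^3, I[2,2].
HN type (ℓ=3): μ^(1)=25; μ^(2)=17/2; μ^(3)=-19

((0, 1, 0); (0, 3, 3); (4, 0, 0))


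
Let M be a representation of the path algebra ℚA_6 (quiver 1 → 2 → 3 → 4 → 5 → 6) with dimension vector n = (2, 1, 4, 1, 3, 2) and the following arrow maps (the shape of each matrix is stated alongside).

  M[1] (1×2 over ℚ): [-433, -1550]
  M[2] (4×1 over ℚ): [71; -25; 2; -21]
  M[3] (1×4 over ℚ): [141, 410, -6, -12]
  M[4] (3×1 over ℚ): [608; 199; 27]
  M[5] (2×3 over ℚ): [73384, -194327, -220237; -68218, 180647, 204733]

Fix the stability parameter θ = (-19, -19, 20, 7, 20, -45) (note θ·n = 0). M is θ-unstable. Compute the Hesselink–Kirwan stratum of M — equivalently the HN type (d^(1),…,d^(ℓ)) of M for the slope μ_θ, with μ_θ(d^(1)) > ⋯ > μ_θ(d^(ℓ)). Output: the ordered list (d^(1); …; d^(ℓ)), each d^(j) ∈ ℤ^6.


Via rank(M_{q-1}∘⋯∘M_p): M ≅ I[1,1], I[1,5], I[3,3]^3, I[5,6]^2.
μ_θ-semistable layers: μ^(1)=20; μ^(2)=27/2; μ^(3)=-25/2; μ^(4)=-19

((0, 0, 3, 0, 1, 0); (0, 0, 1, 1, 0, 0); (0, 0, 0, 0, 2, 2); (2, 1, 0, 0, 0, 0))


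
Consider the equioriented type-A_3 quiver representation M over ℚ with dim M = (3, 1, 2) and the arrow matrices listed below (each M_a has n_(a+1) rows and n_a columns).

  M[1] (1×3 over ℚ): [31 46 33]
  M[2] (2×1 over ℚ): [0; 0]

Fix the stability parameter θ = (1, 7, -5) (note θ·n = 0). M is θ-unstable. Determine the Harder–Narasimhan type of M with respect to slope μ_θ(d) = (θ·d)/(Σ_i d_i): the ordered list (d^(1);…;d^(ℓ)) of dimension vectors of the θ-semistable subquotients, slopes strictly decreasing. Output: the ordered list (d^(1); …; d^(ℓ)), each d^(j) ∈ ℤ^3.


Barcode: M ≅ I[1,1]^2, I[1,2], I[3,3]^2. HN layers by μ_θ (3 steps, strictly decreasing):
  μ^(1)=7; μ^(2)=1; μ^(3)=-5

((0, 1, 0); (3, 0, 0); (0, 0, 2))


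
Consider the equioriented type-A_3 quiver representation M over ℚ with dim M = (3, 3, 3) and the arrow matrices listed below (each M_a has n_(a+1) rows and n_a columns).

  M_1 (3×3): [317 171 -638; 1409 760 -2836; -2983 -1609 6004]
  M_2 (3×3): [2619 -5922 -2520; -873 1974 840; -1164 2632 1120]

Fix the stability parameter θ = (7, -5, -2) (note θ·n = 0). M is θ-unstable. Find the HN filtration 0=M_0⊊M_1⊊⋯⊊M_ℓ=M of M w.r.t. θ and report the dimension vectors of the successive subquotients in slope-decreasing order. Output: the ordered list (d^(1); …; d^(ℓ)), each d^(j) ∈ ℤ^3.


Interval decomposition of M: I[1,2]^2, I[1,3], I[3,3]^2.
HN type (ℓ=3): μ^(1)=1; μ^(2)=0; μ^(3)=-2

((2, 2, 0); (1, 1, 1); (0, 0, 2))


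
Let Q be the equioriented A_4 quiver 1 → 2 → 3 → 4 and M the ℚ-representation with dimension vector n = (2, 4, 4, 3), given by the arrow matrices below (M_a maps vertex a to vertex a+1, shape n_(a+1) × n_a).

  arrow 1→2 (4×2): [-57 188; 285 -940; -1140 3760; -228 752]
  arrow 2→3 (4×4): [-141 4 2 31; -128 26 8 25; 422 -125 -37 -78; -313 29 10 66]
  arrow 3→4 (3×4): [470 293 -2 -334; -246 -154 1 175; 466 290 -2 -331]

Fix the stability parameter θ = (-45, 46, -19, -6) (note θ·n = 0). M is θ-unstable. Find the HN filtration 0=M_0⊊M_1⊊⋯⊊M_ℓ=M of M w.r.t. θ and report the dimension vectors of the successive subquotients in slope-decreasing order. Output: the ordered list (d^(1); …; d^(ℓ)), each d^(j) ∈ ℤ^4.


Via rank(M_{q-1}∘⋯∘M_p): M ≅ I[1,1], I[1,4], I[2,3], I[2,4]^2.
μ_θ-semistable layers: μ^(1)=27/2; μ^(2)=7; μ^(3)=-45

((0, 1, 1, 0); (0, 3, 3, 3); (2, 0, 0, 0))


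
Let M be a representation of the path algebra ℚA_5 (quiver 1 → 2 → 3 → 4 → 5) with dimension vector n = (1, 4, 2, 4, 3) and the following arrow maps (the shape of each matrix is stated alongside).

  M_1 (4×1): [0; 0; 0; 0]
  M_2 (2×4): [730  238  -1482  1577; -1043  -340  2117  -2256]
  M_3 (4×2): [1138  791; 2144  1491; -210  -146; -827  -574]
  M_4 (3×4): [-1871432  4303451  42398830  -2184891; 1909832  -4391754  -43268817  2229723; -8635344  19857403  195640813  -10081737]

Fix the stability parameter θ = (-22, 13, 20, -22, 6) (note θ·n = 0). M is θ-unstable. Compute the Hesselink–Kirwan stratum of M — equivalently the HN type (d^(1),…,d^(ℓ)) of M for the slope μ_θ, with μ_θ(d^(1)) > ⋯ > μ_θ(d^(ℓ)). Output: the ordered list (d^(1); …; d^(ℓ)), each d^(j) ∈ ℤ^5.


Barcode: M ≅ I[1,1], I[2,2]^2, I[2,5]^2, I[4,4], I[4,5]. HN layers by μ_θ (4 steps, strictly decreasing):
  μ^(1)=13; μ^(2)=6; μ^(3)=11/3; μ^(4)=-22

((0, 2, 0, 0, 0); (0, 0, 0, 0, 3); (0, 2, 2, 2, 0); (1, 0, 0, 2, 0))


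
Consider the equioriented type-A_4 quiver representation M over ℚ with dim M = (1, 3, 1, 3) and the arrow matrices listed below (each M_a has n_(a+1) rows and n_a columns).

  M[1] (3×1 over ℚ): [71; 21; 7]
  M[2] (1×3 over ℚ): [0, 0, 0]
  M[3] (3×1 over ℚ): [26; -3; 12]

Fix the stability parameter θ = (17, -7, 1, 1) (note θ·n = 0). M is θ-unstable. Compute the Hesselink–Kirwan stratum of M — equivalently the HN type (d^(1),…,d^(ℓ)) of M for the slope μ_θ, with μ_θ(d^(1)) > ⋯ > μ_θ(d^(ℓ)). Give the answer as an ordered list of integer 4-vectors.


Interval decomposition of M: I[1,2], I[2,2]^2, I[3,4], I[4,4]^2.
HN type (ℓ=3): μ^(1)=5; μ^(2)=1; μ^(3)=-7

((1, 1, 0, 0); (0, 0, 1, 3); (0, 2, 0, 0))


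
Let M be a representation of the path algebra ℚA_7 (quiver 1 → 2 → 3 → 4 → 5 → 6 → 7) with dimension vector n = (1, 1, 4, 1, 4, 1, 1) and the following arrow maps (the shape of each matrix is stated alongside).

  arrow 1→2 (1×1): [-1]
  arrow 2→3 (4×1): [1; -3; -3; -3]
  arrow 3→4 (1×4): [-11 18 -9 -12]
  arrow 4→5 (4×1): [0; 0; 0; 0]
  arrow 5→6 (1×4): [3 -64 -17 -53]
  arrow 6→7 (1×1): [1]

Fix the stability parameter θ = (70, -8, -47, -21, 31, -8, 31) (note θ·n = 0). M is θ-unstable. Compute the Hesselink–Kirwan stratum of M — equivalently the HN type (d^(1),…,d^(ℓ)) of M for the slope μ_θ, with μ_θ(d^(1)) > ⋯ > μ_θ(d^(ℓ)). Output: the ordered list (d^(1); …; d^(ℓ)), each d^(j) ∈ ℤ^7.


Via rank(M_{q-1}∘⋯∘M_p): M ≅ I[1,4], I[3,3]^3, I[5,5]^3, I[5,7].
μ_θ-semistable layers: μ^(1)=31; μ^(2)=23/2; μ^(3)=-3/2; μ^(4)=-47

((0, 0, 0, 0, 3, 0, 1); (0, 0, 0, 0, 1, 1, 0); (1, 1, 1, 1, 0, 0, 0); (0, 0, 3, 0, 0, 0, 0))


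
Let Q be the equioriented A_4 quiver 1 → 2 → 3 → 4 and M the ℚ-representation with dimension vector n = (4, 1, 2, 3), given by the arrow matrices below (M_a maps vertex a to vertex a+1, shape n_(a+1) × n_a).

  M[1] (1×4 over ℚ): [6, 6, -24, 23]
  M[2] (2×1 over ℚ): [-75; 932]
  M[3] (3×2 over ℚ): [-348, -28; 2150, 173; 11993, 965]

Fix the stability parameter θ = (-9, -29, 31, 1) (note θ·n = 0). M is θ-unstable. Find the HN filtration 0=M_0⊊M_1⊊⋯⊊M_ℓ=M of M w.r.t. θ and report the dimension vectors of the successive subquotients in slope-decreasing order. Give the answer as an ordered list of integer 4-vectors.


Interval decomposition of M: I[1,1]^3, I[1,4], I[3,4], I[4,4].
HN type (ℓ=4): μ^(1)=16; μ^(2)=1; μ^(3)=-9; μ^(4)=-19

((0, 0, 2, 2); (0, 0, 0, 1); (3, 0, 0, 0); (1, 1, 0, 0))


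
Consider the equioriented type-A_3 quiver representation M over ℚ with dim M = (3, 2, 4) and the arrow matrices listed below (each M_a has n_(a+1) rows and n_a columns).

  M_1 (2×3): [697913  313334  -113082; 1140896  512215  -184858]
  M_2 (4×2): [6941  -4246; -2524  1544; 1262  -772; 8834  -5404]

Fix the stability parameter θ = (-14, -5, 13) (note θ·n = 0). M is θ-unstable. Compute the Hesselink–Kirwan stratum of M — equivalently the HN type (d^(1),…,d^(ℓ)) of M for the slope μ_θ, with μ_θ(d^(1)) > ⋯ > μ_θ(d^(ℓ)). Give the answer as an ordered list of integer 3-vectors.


Barcode: M ≅ I[1,1], I[1,2], I[1,3], I[3,3]^3. HN layers by μ_θ (3 steps, strictly decreasing):
  μ^(1)=13; μ^(2)=-5; μ^(3)=-14

((0, 0, 4); (0, 2, 0); (3, 0, 0))


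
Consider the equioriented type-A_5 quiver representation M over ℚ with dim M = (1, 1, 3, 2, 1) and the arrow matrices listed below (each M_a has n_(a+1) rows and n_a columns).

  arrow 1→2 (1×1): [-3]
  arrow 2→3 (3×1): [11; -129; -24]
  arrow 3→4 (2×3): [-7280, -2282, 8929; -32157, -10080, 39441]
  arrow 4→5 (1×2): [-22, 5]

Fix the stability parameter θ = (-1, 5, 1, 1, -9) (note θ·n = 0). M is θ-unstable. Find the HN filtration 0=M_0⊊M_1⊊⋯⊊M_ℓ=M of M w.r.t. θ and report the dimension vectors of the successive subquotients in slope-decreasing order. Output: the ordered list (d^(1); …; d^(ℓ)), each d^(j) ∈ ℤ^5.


Interval decomposition of M: I[1,5], I[3,3], I[3,4].
HN type (ℓ=3): μ^(1)=1; μ^(2)=-1/2; μ^(3)=-1

((0, 0, 2, 1, 0); (0, 1, 1, 1, 1); (1, 0, 0, 0, 0))


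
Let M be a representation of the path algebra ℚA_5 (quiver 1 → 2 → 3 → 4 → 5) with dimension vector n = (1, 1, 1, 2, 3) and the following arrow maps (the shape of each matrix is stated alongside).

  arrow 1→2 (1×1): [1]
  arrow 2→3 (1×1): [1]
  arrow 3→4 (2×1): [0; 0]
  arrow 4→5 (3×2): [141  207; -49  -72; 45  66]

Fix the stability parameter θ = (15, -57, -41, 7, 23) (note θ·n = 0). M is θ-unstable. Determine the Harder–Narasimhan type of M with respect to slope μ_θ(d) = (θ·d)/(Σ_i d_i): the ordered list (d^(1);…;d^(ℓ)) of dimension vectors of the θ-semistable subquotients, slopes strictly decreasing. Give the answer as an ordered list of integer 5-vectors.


Via rank(M_{q-1}∘⋯∘M_p): M ≅ I[1,3], I[4,5]^2, I[5,5].
μ_θ-semistable layers: μ^(1)=23; μ^(2)=7; μ^(3)=-83/3

((0, 0, 0, 0, 3); (0, 0, 0, 2, 0); (1, 1, 1, 0, 0))


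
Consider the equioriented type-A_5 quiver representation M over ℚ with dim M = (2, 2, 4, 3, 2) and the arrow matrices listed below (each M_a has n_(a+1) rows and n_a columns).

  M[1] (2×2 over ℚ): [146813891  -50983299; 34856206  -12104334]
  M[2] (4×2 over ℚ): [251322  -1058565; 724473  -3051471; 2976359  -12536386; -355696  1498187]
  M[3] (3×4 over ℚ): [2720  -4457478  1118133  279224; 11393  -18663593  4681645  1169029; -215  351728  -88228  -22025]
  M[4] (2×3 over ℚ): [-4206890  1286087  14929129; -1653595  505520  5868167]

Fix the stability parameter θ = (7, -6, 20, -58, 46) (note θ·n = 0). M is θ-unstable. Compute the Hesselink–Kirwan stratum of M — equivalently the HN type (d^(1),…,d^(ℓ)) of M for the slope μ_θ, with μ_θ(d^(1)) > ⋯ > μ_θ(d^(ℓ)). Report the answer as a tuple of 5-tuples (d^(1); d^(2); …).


Barcode: M ≅ I[1,1], I[1,5], I[2,5], I[3,3], I[3,4]. HN layers by μ_θ (6 steps, strictly decreasing):
  μ^(1)=46; μ^(2)=20; μ^(3)=7; μ^(4)=-37/4; μ^(5)=-44/3; μ^(6)=-19

((0, 0, 0, 0, 2); (0, 0, 1, 0, 0); (1, 0, 0, 0, 0); (1, 1, 1, 1, 0); (0, 1, 1, 1, 0); (0, 0, 1, 1, 0))


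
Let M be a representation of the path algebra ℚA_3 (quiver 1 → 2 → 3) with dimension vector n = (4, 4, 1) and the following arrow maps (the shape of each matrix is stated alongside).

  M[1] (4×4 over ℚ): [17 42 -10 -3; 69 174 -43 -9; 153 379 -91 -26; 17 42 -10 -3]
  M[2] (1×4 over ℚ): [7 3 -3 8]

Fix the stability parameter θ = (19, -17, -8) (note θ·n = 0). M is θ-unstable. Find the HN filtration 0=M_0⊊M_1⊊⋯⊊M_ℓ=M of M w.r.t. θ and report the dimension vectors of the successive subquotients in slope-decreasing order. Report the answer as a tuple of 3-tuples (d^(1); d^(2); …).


Via rank(M_{q-1}∘⋯∘M_p): M ≅ I[1,1], I[1,2]^2, I[1,3], I[2,2].
μ_θ-semistable layers: μ^(1)=19; μ^(2)=1; μ^(3)=-2; μ^(4)=-17

((1, 0, 0); (2, 2, 0); (1, 1, 1); (0, 1, 0))


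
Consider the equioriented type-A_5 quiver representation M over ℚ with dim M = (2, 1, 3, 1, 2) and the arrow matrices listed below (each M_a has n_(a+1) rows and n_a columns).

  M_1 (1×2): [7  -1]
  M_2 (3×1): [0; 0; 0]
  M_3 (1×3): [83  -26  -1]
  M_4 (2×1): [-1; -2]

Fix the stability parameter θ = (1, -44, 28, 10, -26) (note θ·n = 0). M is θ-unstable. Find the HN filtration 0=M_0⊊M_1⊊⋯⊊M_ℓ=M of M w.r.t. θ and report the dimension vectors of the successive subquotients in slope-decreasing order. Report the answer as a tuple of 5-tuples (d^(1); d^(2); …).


Barcode: M ≅ I[1,1], I[1,2], I[3,3]^2, I[3,5], I[5,5]. HN layers by μ_θ (5 steps, strictly decreasing):
  μ^(1)=28; μ^(2)=4; μ^(3)=1; μ^(4)=-43/2; μ^(5)=-26

((0, 0, 2, 0, 0); (0, 0, 1, 1, 1); (1, 0, 0, 0, 0); (1, 1, 0, 0, 0); (0, 0, 0, 0, 1))


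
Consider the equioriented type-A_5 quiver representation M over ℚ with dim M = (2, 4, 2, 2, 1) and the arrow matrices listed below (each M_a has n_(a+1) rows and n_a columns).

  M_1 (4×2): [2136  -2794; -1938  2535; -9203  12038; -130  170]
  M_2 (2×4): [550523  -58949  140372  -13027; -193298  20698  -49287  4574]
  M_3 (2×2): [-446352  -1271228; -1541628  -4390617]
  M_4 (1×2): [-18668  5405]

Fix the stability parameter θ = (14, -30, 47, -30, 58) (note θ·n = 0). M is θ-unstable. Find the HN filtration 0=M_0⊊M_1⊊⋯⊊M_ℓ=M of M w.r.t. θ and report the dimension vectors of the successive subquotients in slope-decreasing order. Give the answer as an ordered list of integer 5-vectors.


Barcode: M ≅ I[1,3], I[1,5], I[2,2]^2, I[4,4]. HN layers by μ_θ (5 steps, strictly decreasing):
  μ^(1)=58; μ^(2)=47; μ^(3)=17/2; μ^(4)=-8; μ^(5)=-30

((0, 0, 0, 0, 1); (0, 0, 1, 0, 0); (0, 0, 1, 1, 0); (2, 2, 0, 0, 0); (0, 2, 0, 1, 0))


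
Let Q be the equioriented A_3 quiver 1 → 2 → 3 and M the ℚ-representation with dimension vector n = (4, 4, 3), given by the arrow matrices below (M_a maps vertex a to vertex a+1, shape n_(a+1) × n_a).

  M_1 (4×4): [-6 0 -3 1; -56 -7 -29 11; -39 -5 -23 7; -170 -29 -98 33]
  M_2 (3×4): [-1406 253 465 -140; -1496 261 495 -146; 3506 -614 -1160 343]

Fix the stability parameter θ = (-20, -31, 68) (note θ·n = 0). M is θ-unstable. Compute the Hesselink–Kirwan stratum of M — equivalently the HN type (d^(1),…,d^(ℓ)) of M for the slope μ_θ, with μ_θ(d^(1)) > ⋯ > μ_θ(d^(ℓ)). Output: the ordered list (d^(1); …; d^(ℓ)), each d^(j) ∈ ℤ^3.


Via rank(M_{q-1}∘⋯∘M_p): M ≅ I[1,2], I[1,3]^3.
μ_θ-semistable layers: μ^(1)=68; μ^(2)=-51/2

((0, 0, 3); (4, 4, 0))


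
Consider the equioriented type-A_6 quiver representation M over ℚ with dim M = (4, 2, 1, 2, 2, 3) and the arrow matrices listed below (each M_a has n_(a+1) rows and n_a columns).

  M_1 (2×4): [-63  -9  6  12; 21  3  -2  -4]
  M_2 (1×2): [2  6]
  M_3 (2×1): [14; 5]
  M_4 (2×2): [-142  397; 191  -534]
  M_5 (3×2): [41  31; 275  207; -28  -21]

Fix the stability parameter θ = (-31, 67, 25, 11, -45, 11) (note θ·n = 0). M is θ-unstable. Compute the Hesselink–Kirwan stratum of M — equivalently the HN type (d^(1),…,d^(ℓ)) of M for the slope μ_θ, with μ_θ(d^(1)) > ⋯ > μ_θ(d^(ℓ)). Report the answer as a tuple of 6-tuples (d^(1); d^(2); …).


Interval decomposition of M: I[1,1]^3, I[1,2], I[2,6], I[4,6], I[6,6].
HN type (ℓ=5): μ^(1)=67; μ^(2)=69/5; μ^(3)=11; μ^(4)=-17; μ^(5)=-31

((0, 1, 0, 0, 0, 0); (0, 1, 1, 1, 1, 1); (0, 0, 0, 0, 0, 2); (0, 0, 0, 1, 1, 0); (4, 0, 0, 0, 0, 0))


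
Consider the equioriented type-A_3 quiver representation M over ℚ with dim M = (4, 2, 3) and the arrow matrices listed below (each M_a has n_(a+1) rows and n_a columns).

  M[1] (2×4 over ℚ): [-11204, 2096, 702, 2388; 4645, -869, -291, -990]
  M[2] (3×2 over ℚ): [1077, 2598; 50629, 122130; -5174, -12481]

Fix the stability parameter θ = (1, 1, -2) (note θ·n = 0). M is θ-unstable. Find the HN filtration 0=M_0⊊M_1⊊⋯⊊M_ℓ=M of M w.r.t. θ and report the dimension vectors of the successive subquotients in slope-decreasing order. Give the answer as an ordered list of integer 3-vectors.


Barcode: M ≅ I[1,1]^2, I[1,3]^2, I[3,3]. HN layers by μ_θ (3 steps, strictly decreasing):
  μ^(1)=1; μ^(2)=0; μ^(3)=-2

((2, 0, 0); (2, 2, 2); (0, 0, 1))


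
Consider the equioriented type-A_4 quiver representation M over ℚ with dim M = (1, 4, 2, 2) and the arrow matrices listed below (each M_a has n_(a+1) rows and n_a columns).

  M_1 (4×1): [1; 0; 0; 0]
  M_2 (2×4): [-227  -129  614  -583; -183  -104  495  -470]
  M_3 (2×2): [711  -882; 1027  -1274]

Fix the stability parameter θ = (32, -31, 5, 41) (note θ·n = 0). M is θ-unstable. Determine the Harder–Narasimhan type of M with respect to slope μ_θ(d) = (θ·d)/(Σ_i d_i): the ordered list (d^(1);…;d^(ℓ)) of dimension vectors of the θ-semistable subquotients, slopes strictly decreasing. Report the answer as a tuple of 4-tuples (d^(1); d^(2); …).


Interval decomposition of M: I[1,4], I[2,2]^2, I[2,3], I[4,4].
HN type (ℓ=4): μ^(1)=41; μ^(2)=5; μ^(3)=1/2; μ^(4)=-31

((0, 0, 0, 2); (0, 0, 2, 0); (1, 1, 0, 0); (0, 3, 0, 0))
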